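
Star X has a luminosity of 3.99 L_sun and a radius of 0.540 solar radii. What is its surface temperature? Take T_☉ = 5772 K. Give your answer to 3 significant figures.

1.11×10^4 K

T/T_☉ = (L/L_☉)^(1/4) / (R/R_☉)^(1/2)
T = 5772 × (3.99)^(1/4) / √(0.540) = 5772 × 1.413 / 0.7348 = 1.110×10^4 K.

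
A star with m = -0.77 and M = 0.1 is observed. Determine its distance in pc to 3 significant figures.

m − M = 5 log₁₀(d/10 pc)
-0.77 − (0.1) = -0.87 = 5 log₁₀(d/10)
d = 10 × 10^(-0.87/5) = 10 × 10^-0.174 = 6.699 pc.

6.70 pc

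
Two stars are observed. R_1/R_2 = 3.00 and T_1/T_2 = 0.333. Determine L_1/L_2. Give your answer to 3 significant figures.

From the Stefan–Boltzmann law, L ∝ R²T⁴, so
L_1/L_2 = (R_1/R_2)² (T_1/T_2)⁴ = (3.00)² × (0.333)⁴ = 9.000 × 0.01230 = 0.1107.

0.111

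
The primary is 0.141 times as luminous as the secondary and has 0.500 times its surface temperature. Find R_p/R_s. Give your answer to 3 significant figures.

1.50

L ∝ R²T⁴ gives R ∝ √L / T², so
R_p/R_s = √(0.141) / (0.500)² = 0.3755 / 0.2500 = 1.502.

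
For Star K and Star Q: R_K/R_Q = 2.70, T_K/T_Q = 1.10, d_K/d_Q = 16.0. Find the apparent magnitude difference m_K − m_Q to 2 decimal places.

3.45

L_K/L_Q = (2.70)²(1.10)⁴ = 10.67.
F_K/F_Q = (L_K/L_Q)/(d_K/d_Q)² = 10.67/256.0 = 0.04169.
m_K − m_Q = −2.5 log₁₀(0.04169) = 3.45.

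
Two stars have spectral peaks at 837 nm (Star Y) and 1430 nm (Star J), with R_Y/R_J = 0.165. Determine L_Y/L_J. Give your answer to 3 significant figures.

0.232

Wien's law gives T ∝ 1/λ_max, so T_Y/T_J = λ_J/λ_Y = 1430/837 = 1.708.
Then L ∝ R²T⁴ gives L_Y/L_J = (0.165)² × (1.708)⁴ = 0.02723 × 8.520 = 0.2320.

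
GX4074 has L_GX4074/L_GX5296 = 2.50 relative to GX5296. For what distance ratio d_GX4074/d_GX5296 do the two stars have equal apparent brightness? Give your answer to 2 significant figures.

1.6

Equal flux requires L_GX4074/d_GX4074² = L_GX5296/d_GX5296², so d_GX4074/d_GX5296 = √(L_GX4074/L_GX5296)
= √(2.50) = 1.581.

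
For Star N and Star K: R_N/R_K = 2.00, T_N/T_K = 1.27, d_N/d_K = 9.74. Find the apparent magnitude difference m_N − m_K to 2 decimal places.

2.40

L_N/L_K = (2.00)²(1.27)⁴ = 10.41.
F_N/F_K = (L_N/L_K)/(d_N/d_K)² = 10.41/94.87 = 0.1097.
m_N − m_K = −2.5 log₁₀(0.1097) = 2.40.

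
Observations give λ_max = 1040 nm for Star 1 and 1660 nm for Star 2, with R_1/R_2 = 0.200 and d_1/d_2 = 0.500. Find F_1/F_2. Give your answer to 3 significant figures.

Wien's law: T_1/T_2 = λ_2/λ_1 = 1660/1040 = 1.596.
L_1/L_2 = (R_1/R_2)²(T_1/T_2)⁴ = (0.200)²(1.596)⁴ = 0.2596.
F_1/F_2 = (L_1/L_2)/(d_1/d_2)² = 0.2596/(0.500)² = 1.039.

1.04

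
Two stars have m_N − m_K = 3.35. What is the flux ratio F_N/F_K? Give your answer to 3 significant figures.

F_N/F_K = 10^(−(m_N − m_K)/2.5) = 10^(-3.35/2.5) = 10^-1.340 = 0.04571.

0.0457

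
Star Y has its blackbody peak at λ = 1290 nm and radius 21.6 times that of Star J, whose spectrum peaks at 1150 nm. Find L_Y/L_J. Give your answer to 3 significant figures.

Wien's law gives T ∝ 1/λ_max, so T_Y/T_J = λ_J/λ_Y = 1150/1290 = 0.8915.
Then L ∝ R²T⁴ gives L_Y/L_J = (21.6)² × (0.8915)⁴ = 466.6 × 0.6316 = 294.7.

295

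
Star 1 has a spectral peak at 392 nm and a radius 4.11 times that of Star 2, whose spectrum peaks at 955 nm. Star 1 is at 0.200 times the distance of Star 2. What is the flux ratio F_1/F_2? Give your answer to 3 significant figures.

Wien's law: T_1/T_2 = λ_2/λ_1 = 955/392 = 2.436.
L_1/L_2 = (R_1/R_2)²(T_1/T_2)⁴ = (4.11)²(2.436)⁴ = 595.0.
F_1/F_2 = (L_1/L_2)/(d_1/d_2)² = 595.0/(0.200)² = 1.488×10^4.

1.49×10^4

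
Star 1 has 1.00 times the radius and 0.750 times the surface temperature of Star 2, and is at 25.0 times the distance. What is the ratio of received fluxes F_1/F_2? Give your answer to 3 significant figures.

L_1/L_2 = (R_1/R_2)²(T_1/T_2)⁴ = (1.00)² × (0.750)⁴ = 0.3164.
F_1/F_2 = (L_1/L_2)/(d_1/d_2)² = 0.3164 / (25.0)² = 5.062×10^-4.

5.06×10^-4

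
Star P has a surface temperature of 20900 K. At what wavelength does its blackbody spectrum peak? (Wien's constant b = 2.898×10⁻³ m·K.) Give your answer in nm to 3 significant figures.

139 nm

λ_max = b/T = 2.898×10⁻³ / 20900 = 1.39×10^-7 m = 138.7 nm.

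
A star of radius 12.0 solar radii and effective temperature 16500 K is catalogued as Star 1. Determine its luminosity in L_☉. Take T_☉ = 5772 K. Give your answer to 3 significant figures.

L/L_☉ = (R/R_☉)² (T/T_☉)⁴ = (12.0)² × (16500/5772)⁴
       = 144.0 × (2.859)⁴ = 144.0 × 66.78 = 9616.

9.62×10^3 L_☉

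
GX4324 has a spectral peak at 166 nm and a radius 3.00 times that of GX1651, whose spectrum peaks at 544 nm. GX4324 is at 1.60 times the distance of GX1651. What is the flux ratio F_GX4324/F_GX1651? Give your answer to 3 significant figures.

Wien's law: T_GX4324/T_GX1651 = λ_GX1651/λ_GX4324 = 544/166 = 3.277.
L_GX4324/L_GX1651 = (R_GX4324/R_GX1651)²(T_GX4324/T_GX1651)⁴ = (3.00)²(3.277)⁴ = 1038.
F_GX4324/F_GX1651 = (L_GX4324/L_GX1651)/(d_GX4324/d_GX1651)² = 1038/(1.60)² = 405.5.

405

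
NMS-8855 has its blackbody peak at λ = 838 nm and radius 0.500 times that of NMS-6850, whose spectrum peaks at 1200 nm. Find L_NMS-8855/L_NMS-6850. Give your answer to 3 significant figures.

1.05

Wien's law gives T ∝ 1/λ_max, so T_NMS-8855/T_NMS-6850 = λ_NMS-6850/λ_NMS-8855 = 1200/838 = 1.432.
Then L ∝ R²T⁴ gives L_NMS-8855/L_NMS-6850 = (0.500)² × (1.432)⁴ = 0.2500 × 4.205 = 1.051.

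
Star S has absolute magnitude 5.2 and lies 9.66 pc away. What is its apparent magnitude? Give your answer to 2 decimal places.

m = M + 5 log₁₀(d/10 pc) = 5.2 + 5 log₁₀(9.66/10)
  = 5.2 + 5 × -0.015 = 5.2 + -0.08 = 5.12.

5.12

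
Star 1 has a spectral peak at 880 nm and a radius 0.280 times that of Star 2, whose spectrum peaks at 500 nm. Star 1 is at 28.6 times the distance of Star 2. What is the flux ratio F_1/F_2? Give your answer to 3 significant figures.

Wien's law: T_1/T_2 = λ_2/λ_1 = 500/880 = 0.5682.
L_1/L_2 = (R_1/R_2)²(T_1/T_2)⁴ = (0.280)²(0.5682)⁴ = 0.008171.
F_1/F_2 = (L_1/L_2)/(d_1/d_2)² = 0.008171/(28.6)² = 9.989×10^-6.

9.99×10^-6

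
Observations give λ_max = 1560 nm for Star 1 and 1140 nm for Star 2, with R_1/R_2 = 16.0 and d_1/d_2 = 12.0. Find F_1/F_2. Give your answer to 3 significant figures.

0.507

Wien's law: T_1/T_2 = λ_2/λ_1 = 1140/1560 = 0.7308.
L_1/L_2 = (R_1/R_2)²(T_1/T_2)⁴ = (16.0)²(0.7308)⁴ = 73.01.
F_1/F_2 = (L_1/L_2)/(d_1/d_2)² = 73.01/(12.0)² = 0.5070.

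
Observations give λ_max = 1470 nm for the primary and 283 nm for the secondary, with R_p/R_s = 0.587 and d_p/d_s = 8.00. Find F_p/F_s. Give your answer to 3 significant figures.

7.40×10^-6

Wien's law: T_p/T_s = λ_s/λ_p = 283/1470 = 0.1925.
L_p/L_s = (R_p/R_s)²(T_p/T_s)⁴ = (0.587)²(0.1925)⁴ = 4.733×10^-4.
F_p/F_s = (L_p/L_s)/(d_p/d_s)² = 4.733×10^-4/(8.00)² = 7.396×10^-6.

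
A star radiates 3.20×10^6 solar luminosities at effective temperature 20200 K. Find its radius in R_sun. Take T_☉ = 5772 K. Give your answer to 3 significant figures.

R/R_☉ = √(L/L_☉) / (T/T_☉)² = √(3.20×10^6) / (3.500)²
       = 1789 / 12.25 = 146.1.

146 R_sun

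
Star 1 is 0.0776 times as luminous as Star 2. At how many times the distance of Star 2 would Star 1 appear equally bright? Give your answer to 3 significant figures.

Equal flux requires L_1/d_1² = L_2/d_2², so d_1/d_2 = √(L_1/L_2)
= √(0.0776) = 0.2786.

0.279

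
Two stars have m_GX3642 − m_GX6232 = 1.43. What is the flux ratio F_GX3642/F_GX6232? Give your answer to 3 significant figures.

0.268

F_GX3642/F_GX6232 = 10^(−(m_GX3642 − m_GX6232)/2.5) = 10^(-1.43/2.5) = 10^-0.572 = 0.2679.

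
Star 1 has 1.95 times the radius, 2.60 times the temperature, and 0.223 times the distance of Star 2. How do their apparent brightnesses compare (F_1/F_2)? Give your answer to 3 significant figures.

3.49×10^3

L_1/L_2 = (R_1/R_2)²(T_1/T_2)⁴ = (1.95)² × (2.60)⁴ = 173.8.
F_1/F_2 = (L_1/L_2)/(d_1/d_2)² = 173.8 / (0.223)² = 3494.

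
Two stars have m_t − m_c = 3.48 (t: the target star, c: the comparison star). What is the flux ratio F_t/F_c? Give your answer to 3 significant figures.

F_t/F_c = 10^(−(m_t − m_c)/2.5) = 10^(-3.48/2.5) = 10^-1.392 = 0.04055.

0.0406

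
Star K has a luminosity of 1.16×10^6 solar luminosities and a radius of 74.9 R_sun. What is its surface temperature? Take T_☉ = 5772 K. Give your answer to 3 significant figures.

2.19×10^4 K

T/T_☉ = (L/L_☉)^(1/4) / (R/R_☉)^(1/2)
T = 5772 × (1.16×10^6)^(1/4) / √(74.9) = 5772 × 32.82 / 8.654 = 2.189×10^4 K.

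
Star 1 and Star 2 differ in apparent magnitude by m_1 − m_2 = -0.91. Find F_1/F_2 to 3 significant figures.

F_1/F_2 = 10^(−(m_1 − m_2)/2.5) = 10^(0.91/2.5) = 10^0.364 = 2.312.

2.31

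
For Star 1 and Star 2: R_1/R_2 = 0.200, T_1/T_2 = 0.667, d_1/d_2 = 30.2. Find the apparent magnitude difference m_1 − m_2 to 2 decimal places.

12.65

L_1/L_2 = (0.200)²(0.667)⁴ = 0.007917.
F_1/F_2 = (L_1/L_2)/(d_1/d_2)² = 0.007917/912.0 = 8.681×10^-6.
m_1 − m_2 = −2.5 log₁₀(8.681×10^-6) = 12.65.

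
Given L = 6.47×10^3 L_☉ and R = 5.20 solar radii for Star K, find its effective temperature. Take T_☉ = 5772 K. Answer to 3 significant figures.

T/T_☉ = (L/L_☉)^(1/4) / (R/R_☉)^(1/2)
T = 5772 × (6.47×10^3)^(1/4) / √(5.20) = 5772 × 8.969 / 2.280 = 2.270×10^4 K.

2.27×10^4 K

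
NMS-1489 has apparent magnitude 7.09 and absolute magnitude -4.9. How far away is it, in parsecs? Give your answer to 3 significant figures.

2.50×10^3 pc

m − M = 5 log₁₀(d/10 pc)
7.09 − (-4.9) = 11.99 = 5 log₁₀(d/10)
d = 10 × 10^(11.99/5) = 10 × 10^2.398 = 2500 pc.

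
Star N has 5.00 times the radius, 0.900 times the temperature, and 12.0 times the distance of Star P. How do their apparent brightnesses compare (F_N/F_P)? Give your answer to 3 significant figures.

L_N/L_P = (R_N/R_P)²(T_N/T_P)⁴ = (5.00)² × (0.900)⁴ = 16.40.
F_N/F_P = (L_N/L_P)/(d_N/d_P)² = 16.40 / (12.0)² = 0.1139.

0.114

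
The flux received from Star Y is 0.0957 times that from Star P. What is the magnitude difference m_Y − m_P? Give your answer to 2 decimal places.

m_Y − m_P = −2.5 log₁₀(F_Y/F_P) = −2.5 log₁₀(0.0957) = −2.5 × (-1.019) = 2.548.

2.55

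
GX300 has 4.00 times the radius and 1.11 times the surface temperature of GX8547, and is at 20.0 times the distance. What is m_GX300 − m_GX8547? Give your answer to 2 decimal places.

L_GX300/L_GX8547 = (4.00)²(1.11)⁴ = 24.29.
F_GX300/F_GX8547 = (L_GX300/L_GX8547)/(d_GX300/d_GX8547)² = 24.29/400.0 = 0.06072.
m_GX300 − m_GX8547 = −2.5 log₁₀(0.06072) = 3.04.

3.04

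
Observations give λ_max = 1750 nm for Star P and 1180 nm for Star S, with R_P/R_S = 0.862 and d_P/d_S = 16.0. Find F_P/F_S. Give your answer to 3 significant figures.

6.00×10^-4

Wien's law: T_P/T_S = λ_S/λ_P = 1180/1750 = 0.6743.
L_P/L_S = (R_P/R_S)²(T_P/T_S)⁴ = (0.862)²(0.6743)⁴ = 0.1536.
F_P/F_S = (L_P/L_S)/(d_P/d_S)² = 0.1536/(16.0)² = 6.000×10^-4.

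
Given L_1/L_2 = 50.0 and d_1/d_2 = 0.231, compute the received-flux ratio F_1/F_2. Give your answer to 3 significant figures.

F = L/(4πd²), so F_1/F_2 = (L_1/L_2) / (d_1/d_2)²
= 50.0 / (0.231)² = 50.0 / 0.05336 = 937.0.

937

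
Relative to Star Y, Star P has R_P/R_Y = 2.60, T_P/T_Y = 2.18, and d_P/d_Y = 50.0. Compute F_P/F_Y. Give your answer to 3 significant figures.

L_P/L_Y = (R_P/R_Y)²(T_P/T_Y)⁴ = (2.60)² × (2.18)⁴ = 152.7.
F_P/F_Y = (L_P/L_Y)/(d_P/d_Y)² = 152.7 / (50.0)² = 0.06107.

0.0611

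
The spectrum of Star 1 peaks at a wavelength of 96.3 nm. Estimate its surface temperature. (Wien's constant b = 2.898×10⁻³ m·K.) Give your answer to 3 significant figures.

T = b/λ_max = 2.898×10⁻³ / (96.3×10⁻⁹) = 3.009×10^4 K.

3.01×10^4 K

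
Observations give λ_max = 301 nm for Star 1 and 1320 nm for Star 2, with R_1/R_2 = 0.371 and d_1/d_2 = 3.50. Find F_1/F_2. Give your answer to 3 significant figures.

4.16

Wien's law: T_1/T_2 = λ_2/λ_1 = 1320/301 = 4.385.
L_1/L_2 = (R_1/R_2)²(T_1/T_2)⁴ = (0.371)²(4.385)⁴ = 50.91.
F_1/F_2 = (L_1/L_2)/(d_1/d_2)² = 50.91/(3.50)² = 4.156.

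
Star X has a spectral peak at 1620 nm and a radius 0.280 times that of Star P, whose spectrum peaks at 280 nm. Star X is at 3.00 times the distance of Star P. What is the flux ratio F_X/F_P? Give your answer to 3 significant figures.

Wien's law: T_X/T_P = λ_P/λ_X = 280/1620 = 0.1728.
L_X/L_P = (R_X/R_P)²(T_X/T_P)⁴ = (0.280)²(0.1728)⁴ = 6.997×10^-5.
F_X/F_P = (L_X/L_P)/(d_X/d_P)² = 6.997×10^-5/(3.00)² = 7.774×10^-6.

7.77×10^-6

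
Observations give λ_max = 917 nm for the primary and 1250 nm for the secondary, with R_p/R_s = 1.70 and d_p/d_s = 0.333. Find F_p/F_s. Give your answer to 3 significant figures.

Wien's law: T_p/T_s = λ_s/λ_p = 1250/917 = 1.363.
L_p/L_s = (R_p/R_s)²(T_p/T_s)⁴ = (1.70)²(1.363)⁴ = 9.978.
F_p/F_s = (L_p/L_s)/(d_p/d_s)² = 9.978/(0.333)² = 89.99.

90.0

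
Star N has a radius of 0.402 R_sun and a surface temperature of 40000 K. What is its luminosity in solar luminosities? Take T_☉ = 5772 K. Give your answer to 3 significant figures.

L/L_☉ = (R/R_☉)² (T/T_☉)⁴ = (0.402)² × (40000/5772)⁴
       = 0.1616 × (6.930)⁴ = 0.1616 × 2306 = 372.7.

373 solar luminosities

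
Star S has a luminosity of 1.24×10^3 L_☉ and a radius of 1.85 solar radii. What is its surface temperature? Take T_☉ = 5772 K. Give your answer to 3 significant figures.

T/T_☉ = (L/L_☉)^(1/4) / (R/R_☉)^(1/2)
T = 5772 × (1.24×10^3)^(1/4) / √(1.85) = 5772 × 5.934 / 1.360 = 2.518×10^4 K.

2.52×10^4 K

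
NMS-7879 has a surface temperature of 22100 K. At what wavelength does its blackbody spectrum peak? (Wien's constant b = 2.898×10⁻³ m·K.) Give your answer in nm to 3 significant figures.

131 nm

λ_max = b/T = 2.898×10⁻³ / 22100 = 1.31×10^-7 m = 131.1 nm.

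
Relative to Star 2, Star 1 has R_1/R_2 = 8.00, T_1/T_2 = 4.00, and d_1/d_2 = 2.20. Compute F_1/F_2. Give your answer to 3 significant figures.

L_1/L_2 = (R_1/R_2)²(T_1/T_2)⁴ = (8.00)² × (4.00)⁴ = 1.638×10^4.
F_1/F_2 = (L_1/L_2)/(d_1/d_2)² = 1.638×10^4 / (2.20)² = 3385.

3.39×10^3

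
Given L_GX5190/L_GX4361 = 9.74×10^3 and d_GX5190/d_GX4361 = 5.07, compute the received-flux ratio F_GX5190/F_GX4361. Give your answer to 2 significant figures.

3.8×10^2

F = L/(4πd²), so F_GX5190/F_GX4361 = (L_GX5190/L_GX4361) / (d_GX5190/d_GX4361)²
= 9.74×10^3 / (5.07)² = 9.74×10^3 / 25.70 = 378.9.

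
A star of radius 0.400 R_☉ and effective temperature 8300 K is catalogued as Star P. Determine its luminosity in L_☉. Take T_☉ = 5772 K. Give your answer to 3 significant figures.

0.684 L_☉

L/L_☉ = (R/R_☉)² (T/T_☉)⁴ = (0.400)² × (8300/5772)⁴
       = 0.1600 × (1.438)⁴ = 0.1600 × 4.276 = 0.6841.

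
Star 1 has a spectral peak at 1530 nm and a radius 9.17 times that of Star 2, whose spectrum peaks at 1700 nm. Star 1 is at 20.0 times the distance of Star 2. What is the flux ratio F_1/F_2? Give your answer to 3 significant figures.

Wien's law: T_1/T_2 = λ_2/λ_1 = 1700/1530 = 1.111.
L_1/L_2 = (R_1/R_2)²(T_1/T_2)⁴ = (9.17)²(1.111)⁴ = 128.2.
F_1/F_2 = (L_1/L_2)/(d_1/d_2)² = 128.2/(20.0)² = 0.3204.

0.320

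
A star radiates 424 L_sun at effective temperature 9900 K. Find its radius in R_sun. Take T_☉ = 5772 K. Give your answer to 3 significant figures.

R/R_☉ = √(L/L_☉) / (T/T_☉)² = √(424) / (1.715)²
       = 20.59 / 2.942 = 6.999.

7.00 R_sun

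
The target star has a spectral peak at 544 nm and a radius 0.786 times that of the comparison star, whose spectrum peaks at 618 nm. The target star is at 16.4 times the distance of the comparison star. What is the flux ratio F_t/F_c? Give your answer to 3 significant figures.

0.00383

Wien's law: T_t/T_c = λ_c/λ_t = 618/544 = 1.136.
L_t/L_c = (R_t/R_c)²(T_t/T_c)⁴ = (0.786)²(1.136)⁴ = 1.029.
F_t/F_c = (L_t/L_c)/(d_t/d_c)² = 1.029/(16.4)² = 0.003826.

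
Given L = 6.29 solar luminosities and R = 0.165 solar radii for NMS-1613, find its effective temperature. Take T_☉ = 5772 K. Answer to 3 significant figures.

2.25×10^4 K

T/T_☉ = (L/L_☉)^(1/4) / (R/R_☉)^(1/2)
T = 5772 × (6.29)^(1/4) / √(0.165) = 5772 × 1.584 / 0.4062 = 2.250×10^4 K.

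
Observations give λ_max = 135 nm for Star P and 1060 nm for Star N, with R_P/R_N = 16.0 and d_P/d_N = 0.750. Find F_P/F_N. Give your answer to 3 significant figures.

Wien's law: T_P/T_N = λ_N/λ_P = 1060/135 = 7.852.
L_P/L_N = (R_P/R_N)²(T_P/T_N)⁴ = (16.0)²(7.852)⁴ = 9.730×10^5.
F_P/F_N = (L_P/L_N)/(d_P/d_N)² = 9.730×10^5/(0.750)² = 1.730×10^6.

1.73×10^6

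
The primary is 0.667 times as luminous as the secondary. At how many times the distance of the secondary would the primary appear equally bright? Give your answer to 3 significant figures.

0.817

Equal flux requires L_p/d_p² = L_s/d_s², so d_p/d_s = √(L_p/L_s)
= √(0.667) = 0.8167.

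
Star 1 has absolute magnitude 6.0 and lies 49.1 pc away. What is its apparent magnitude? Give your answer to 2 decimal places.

9.46

m = M + 5 log₁₀(d/10 pc) = 6.0 + 5 log₁₀(49.1/10)
  = 6.0 + 5 × 0.691 = 6.0 + 3.46 = 9.46.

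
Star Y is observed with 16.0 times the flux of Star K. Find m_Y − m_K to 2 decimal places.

-3.01

m_Y − m_K = −2.5 log₁₀(F_Y/F_K) = −2.5 log₁₀(16.0) = −2.5 × (1.204) = -3.010.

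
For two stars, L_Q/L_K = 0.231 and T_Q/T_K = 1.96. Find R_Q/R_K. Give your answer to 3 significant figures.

L ∝ R²T⁴ gives R ∝ √L / T², so
R_Q/R_K = √(0.231) / (1.96)² = 0.4806 / 3.842 = 0.1251.

0.125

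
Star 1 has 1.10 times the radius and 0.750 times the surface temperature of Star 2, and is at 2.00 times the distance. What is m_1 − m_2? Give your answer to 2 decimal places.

L_1/L_2 = (1.10)²(0.750)⁴ = 0.3829.
F_1/F_2 = (L_1/L_2)/(d_1/d_2)² = 0.3829/4.000 = 0.09571.
m_1 − m_2 = −2.5 log₁₀(0.09571) = 2.55.

2.55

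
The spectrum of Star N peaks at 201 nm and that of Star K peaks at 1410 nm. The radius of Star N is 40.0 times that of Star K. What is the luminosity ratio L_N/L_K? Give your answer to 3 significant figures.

Wien's law gives T ∝ 1/λ_max, so T_N/T_K = λ_K/λ_N = 1410/201 = 7.015.
Then L ∝ R²T⁴ gives L_N/L_K = (40.0)² × (7.015)⁴ = 1600 × 2422 = 3.874×10^6.

3.87×10^6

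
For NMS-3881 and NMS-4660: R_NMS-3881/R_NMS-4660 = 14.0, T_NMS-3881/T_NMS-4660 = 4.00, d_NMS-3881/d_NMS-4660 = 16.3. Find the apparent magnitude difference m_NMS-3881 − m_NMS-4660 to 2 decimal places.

L_NMS-3881/L_NMS-4660 = (14.0)²(4.00)⁴ = 5.018×10^4.
F_NMS-3881/F_NMS-4660 = (L_NMS-3881/L_NMS-4660)/(d_NMS-3881/d_NMS-4660)² = 5.018×10^4/265.7 = 188.9.
m_NMS-3881 − m_NMS-4660 = −2.5 log₁₀(188.9) = -5.69.

-5.69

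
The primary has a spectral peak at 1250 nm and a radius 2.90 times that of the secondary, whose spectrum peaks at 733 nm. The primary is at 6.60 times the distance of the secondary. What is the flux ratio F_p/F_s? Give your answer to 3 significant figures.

Wien's law: T_p/T_s = λ_s/λ_p = 733/1250 = 0.5864.
L_p/L_s = (R_p/R_s)²(T_p/T_s)⁴ = (2.90)²(0.5864)⁴ = 0.9944.
F_p/F_s = (L_p/L_s)/(d_p/d_s)² = 0.9944/(6.60)² = 0.02283.

0.0228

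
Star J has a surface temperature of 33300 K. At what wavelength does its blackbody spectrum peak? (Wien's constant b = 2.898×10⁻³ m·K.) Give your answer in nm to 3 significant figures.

λ_max = b/T = 2.898×10⁻³ / 33300 = 8.70×10^-8 m = 87.03 nm.

87.0 nm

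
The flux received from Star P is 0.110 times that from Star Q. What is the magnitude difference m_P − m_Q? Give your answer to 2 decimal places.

2.40

m_P − m_Q = −2.5 log₁₀(F_P/F_Q) = −2.5 log₁₀(0.110) = −2.5 × (-0.959) = 2.397.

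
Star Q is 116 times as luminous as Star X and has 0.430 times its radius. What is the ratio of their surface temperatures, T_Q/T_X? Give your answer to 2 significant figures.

5.0

L ∝ R²T⁴ gives T ∝ (L/R²)^(1/4), so
T_Q/T_X = (116 / 0.430²)^(1/4) = (627.4)^(1/4) = 5.005.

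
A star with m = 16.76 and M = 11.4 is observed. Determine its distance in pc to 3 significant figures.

m − M = 5 log₁₀(d/10 pc)
16.76 − (11.4) = 5.36 = 5 log₁₀(d/10)
d = 10 × 10^(5.36/5) = 10 × 10^1.072 = 118.0 pc.

118 pc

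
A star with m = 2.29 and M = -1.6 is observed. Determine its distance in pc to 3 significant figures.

m − M = 5 log₁₀(d/10 pc)
2.29 − (-1.6) = 3.89 = 5 log₁₀(d/10)
d = 10 × 10^(3.89/5) = 10 × 10^0.778 = 59.98 pc.

60.0 pc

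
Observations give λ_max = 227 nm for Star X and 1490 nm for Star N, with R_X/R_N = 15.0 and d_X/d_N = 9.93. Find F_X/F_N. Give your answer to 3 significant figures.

Wien's law: T_X/T_N = λ_N/λ_X = 1490/227 = 6.564.
L_X/L_N = (R_X/R_N)²(T_X/T_N)⁴ = (15.0)²(6.564)⁴ = 4.177×10^5.
F_X/F_N = (L_X/L_N)/(d_X/d_N)² = 4.177×10^5/(9.93)² = 4236.

4.24×10^3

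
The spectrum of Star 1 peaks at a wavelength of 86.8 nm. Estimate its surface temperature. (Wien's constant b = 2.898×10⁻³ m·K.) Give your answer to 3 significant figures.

T = b/λ_max = 2.898×10⁻³ / (86.8×10⁻⁹) = 3.339×10^4 K.

3.34×10^4 K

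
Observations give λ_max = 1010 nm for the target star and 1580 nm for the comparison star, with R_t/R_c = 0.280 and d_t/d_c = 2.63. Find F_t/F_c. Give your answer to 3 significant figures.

Wien's law: T_t/T_c = λ_c/λ_t = 1580/1010 = 1.564.
L_t/L_c = (R_t/R_c)²(T_t/T_c)⁴ = (0.280)²(1.564)⁴ = 0.4695.
F_t/F_c = (L_t/L_c)/(d_t/d_c)² = 0.4695/(2.63)² = 0.06788.

0.0679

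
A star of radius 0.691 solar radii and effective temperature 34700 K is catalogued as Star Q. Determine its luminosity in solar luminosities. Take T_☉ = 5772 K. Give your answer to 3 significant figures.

624 solar luminosities

L/L_☉ = (R/R_☉)² (T/T_☉)⁴ = (0.691)² × (34700/5772)⁴
       = 0.4775 × (6.012)⁴ = 0.4775 × 1306 = 623.7.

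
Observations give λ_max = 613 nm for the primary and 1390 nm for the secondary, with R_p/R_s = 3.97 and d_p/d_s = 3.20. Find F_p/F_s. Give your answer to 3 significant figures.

40.7

Wien's law: T_p/T_s = λ_s/λ_p = 1390/613 = 2.268.
L_p/L_s = (R_p/R_s)²(T_p/T_s)⁴ = (3.97)²(2.268)⁴ = 416.7.
F_p/F_s = (L_p/L_s)/(d_p/d_s)² = 416.7/(3.20)² = 40.69.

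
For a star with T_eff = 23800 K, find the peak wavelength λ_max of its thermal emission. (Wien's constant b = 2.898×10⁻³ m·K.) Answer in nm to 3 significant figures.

122 nm

λ_max = b/T = 2.898×10⁻³ / 23800 = 1.22×10^-7 m = 121.8 nm.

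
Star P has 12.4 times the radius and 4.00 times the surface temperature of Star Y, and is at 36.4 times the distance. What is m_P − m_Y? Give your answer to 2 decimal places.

L_P/L_Y = (12.4)²(4.00)⁴ = 3.936×10^4.
F_P/F_Y = (L_P/L_Y)/(d_P/d_Y)² = 3.936×10^4/1325 = 29.71.
m_P − m_Y = −2.5 log₁₀(29.71) = -3.68.

-3.68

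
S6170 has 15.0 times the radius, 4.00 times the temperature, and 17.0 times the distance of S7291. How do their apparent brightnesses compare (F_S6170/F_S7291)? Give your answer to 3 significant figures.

199

L_S6170/L_S7291 = (R_S6170/R_S7291)²(T_S6170/T_S7291)⁴ = (15.0)² × (4.00)⁴ = 5.760×10^4.
F_S6170/F_S7291 = (L_S6170/L_S7291)/(d_S6170/d_S7291)² = 5.760×10^4 / (17.0)² = 199.3.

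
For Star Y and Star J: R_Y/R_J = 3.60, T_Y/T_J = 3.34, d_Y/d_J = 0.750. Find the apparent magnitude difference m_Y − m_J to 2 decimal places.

-8.64

L_Y/L_J = (3.60)²(3.34)⁴ = 1613.
F_Y/F_J = (L_Y/L_J)/(d_Y/d_J)² = 1613/0.5625 = 2867.
m_Y − m_J = −2.5 log₁₀(2867) = -8.64.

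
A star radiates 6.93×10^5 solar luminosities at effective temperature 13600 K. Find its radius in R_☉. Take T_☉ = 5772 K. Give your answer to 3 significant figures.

R/R_☉ = √(L/L_☉) / (T/T_☉)² = √(6.93×10^5) / (2.356)²
       = 832.5 / 5.552 = 149.9.

150 R_☉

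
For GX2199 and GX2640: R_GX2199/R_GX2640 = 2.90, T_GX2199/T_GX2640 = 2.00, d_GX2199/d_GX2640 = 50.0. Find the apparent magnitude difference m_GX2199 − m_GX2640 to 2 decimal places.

L_GX2199/L_GX2640 = (2.90)²(2.00)⁴ = 134.6.
F_GX2199/F_GX2640 = (L_GX2199/L_GX2640)/(d_GX2199/d_GX2640)² = 134.6/2500 = 0.05382.
m_GX2199 − m_GX2640 = −2.5 log₁₀(0.05382) = 3.17.

3.17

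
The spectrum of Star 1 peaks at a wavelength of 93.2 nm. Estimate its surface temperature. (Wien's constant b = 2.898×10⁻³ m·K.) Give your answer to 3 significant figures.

T = b/λ_max = 2.898×10⁻³ / (93.2×10⁻⁹) = 3.109×10^4 K.

3.11×10^4 K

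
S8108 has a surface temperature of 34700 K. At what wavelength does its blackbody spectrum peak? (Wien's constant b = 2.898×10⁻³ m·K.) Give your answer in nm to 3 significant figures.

λ_max = b/T = 2.898×10⁻³ / 34700 = 8.35×10^-8 m = 83.52 nm.

83.5 nm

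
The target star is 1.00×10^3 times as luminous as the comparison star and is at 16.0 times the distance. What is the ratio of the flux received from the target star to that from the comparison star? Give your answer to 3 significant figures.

3.91

F = L/(4πd²), so F_t/F_c = (L_t/L_c) / (d_t/d_c)²
= 1.00×10^3 / (16.0)² = 1.00×10^3 / 256.0 = 3.906.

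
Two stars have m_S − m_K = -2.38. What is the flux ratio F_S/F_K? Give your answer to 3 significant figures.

F_S/F_K = 10^(−(m_S − m_K)/2.5) = 10^(2.38/2.5) = 10^0.952 = 8.954.

8.95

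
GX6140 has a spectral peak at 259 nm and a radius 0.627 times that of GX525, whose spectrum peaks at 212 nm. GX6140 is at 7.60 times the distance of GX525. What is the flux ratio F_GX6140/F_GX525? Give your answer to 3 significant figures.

Wien's law: T_GX6140/T_GX525 = λ_GX525/λ_GX6140 = 212/259 = 0.8185.
L_GX6140/L_GX525 = (R_GX6140/R_GX525)²(T_GX6140/T_GX525)⁴ = (0.627)²(0.8185)⁴ = 0.1765.
F_GX6140/F_GX525 = (L_GX6140/L_GX525)/(d_GX6140/d_GX525)² = 0.1765/(7.60)² = 0.003055.

0.00306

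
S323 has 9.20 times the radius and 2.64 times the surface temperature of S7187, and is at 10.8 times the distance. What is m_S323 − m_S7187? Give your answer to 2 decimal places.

-3.87

L_S323/L_S7187 = (9.20)²(2.64)⁴ = 4111.
F_S323/F_S7187 = (L_S323/L_S7187)/(d_S323/d_S7187)² = 4111/116.6 = 35.25.
m_S323 − m_S7187 = −2.5 log₁₀(35.25) = -3.87.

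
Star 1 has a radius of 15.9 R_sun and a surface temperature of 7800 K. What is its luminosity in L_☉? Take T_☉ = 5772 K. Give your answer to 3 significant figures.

843 L_☉

L/L_☉ = (R/R_☉)² (T/T_☉)⁴ = (15.9)² × (7800/5772)⁴
       = 252.8 × (1.351)⁴ = 252.8 × 3.335 = 843.1.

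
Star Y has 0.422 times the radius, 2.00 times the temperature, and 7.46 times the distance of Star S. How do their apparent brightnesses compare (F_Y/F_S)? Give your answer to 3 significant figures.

0.0512

L_Y/L_S = (R_Y/R_S)²(T_Y/T_S)⁴ = (0.422)² × (2.00)⁴ = 2.849.
F_Y/F_S = (L_Y/L_S)/(d_Y/d_S)² = 2.849 / (7.46)² = 0.05120.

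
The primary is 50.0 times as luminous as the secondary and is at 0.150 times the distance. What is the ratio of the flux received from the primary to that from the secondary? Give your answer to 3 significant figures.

F = L/(4πd²), so F_p/F_s = (L_p/L_s) / (d_p/d_s)²
= 50.0 / (0.150)² = 50.0 / 0.02250 = 2222.

2.22×10^3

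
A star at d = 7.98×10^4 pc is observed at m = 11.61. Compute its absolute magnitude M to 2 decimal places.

M = m − 5 log₁₀(d/10 pc) = 11.61 − 5 log₁₀(7.98×10^4/10)
  = 11.61 − 5 × 3.902 = 11.61 − 19.51 = -7.90.

-7.90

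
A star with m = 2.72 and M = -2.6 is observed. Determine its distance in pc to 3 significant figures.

116 pc

m − M = 5 log₁₀(d/10 pc)
2.72 − (-2.6) = 5.32 = 5 log₁₀(d/10)
d = 10 × 10^(5.32/5) = 10 × 10^1.064 = 115.9 pc.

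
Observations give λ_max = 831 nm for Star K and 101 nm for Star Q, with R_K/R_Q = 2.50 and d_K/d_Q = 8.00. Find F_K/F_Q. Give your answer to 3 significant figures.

2.13×10^-5

Wien's law: T_K/T_Q = λ_Q/λ_K = 101/831 = 0.1215.
L_K/L_Q = (R_K/R_Q)²(T_K/T_Q)⁴ = (2.50)²(0.1215)⁴ = 0.001364.
F_K/F_Q = (L_K/L_Q)/(d_K/d_Q)² = 0.001364/(8.00)² = 2.131×10^-5.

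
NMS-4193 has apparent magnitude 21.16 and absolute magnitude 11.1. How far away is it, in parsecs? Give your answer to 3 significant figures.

1.03×10^3 pc

m − M = 5 log₁₀(d/10 pc)
21.16 − (11.1) = 10.06 = 5 log₁₀(d/10)
d = 10 × 10^(10.06/5) = 10 × 10^2.012 = 1028 pc.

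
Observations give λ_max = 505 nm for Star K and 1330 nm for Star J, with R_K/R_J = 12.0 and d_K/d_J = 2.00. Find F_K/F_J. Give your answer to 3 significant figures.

Wien's law: T_K/T_J = λ_J/λ_K = 1330/505 = 2.634.
L_K/L_J = (R_K/R_J)²(T_K/T_J)⁴ = (12.0)²(2.634)⁴ = 6928.
F_K/F_J = (L_K/L_J)/(d_K/d_J)² = 6928/(2.00)² = 1732.

1.73×10^3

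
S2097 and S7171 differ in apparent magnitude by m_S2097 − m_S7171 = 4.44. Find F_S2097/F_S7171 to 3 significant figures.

0.0167

F_S2097/F_S7171 = 10^(−(m_S2097 − m_S7171)/2.5) = 10^(-4.44/2.5) = 10^-1.776 = 0.01675.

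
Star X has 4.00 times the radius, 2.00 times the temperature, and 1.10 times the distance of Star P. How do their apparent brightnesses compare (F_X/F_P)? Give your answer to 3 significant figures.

212

L_X/L_P = (R_X/R_P)²(T_X/T_P)⁴ = (4.00)² × (2.00)⁴ = 256.0.
F_X/F_P = (L_X/L_P)/(d_X/d_P)² = 256.0 / (1.10)² = 211.6.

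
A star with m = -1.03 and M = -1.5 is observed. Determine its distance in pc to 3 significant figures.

12.4 pc

m − M = 5 log₁₀(d/10 pc)
-1.03 − (-1.5) = 0.47 = 5 log₁₀(d/10)
d = 10 × 10^(0.47/5) = 10 × 10^0.094 = 12.42 pc.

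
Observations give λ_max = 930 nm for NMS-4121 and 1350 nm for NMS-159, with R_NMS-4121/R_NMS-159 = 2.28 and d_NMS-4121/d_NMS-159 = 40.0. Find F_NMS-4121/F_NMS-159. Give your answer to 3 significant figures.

0.0144

Wien's law: T_NMS-4121/T_NMS-159 = λ_NMS-159/λ_NMS-4121 = 1350/930 = 1.452.
L_NMS-4121/L_NMS-159 = (R_NMS-4121/R_NMS-159)²(T_NMS-4121/T_NMS-159)⁴ = (2.28)²(1.452)⁴ = 23.08.
F_NMS-4121/F_NMS-159 = (L_NMS-4121/L_NMS-159)/(d_NMS-4121/d_NMS-159)² = 23.08/(40.0)² = 0.01443.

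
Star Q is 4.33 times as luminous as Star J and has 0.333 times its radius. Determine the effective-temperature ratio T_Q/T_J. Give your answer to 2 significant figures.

2.5

L ∝ R²T⁴ gives T ∝ (L/R²)^(1/4), so
T_Q/T_J = (4.33 / 0.333²)^(1/4) = (39.05)^(1/4) = 2.500.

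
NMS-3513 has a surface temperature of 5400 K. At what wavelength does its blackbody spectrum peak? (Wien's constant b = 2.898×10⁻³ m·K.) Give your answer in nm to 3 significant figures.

537 nm

λ_max = b/T = 2.898×10⁻³ / 5400 = 5.37×10^-7 m = 536.7 nm.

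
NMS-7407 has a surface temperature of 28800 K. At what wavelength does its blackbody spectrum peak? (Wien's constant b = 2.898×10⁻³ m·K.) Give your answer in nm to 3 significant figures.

λ_max = b/T = 2.898×10⁻³ / 28800 = 1.01×10^-7 m = 100.6 nm.

101 nm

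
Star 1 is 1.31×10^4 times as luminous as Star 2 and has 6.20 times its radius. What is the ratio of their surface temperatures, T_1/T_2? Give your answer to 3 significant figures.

L ∝ R²T⁴ gives T ∝ (L/R²)^(1/4), so
T_1/T_2 = (1.31×10^4 / 6.20²)^(1/4) = (340.8)^(1/4) = 4.297.

4.30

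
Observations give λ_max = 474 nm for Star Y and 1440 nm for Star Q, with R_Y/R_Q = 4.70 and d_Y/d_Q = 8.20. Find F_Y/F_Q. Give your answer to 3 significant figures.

Wien's law: T_Y/T_Q = λ_Q/λ_Y = 1440/474 = 3.038.
L_Y/L_Q = (R_Y/R_Q)²(T_Y/T_Q)⁴ = (4.70)²(3.038)⁴ = 1882.
F_Y/F_Q = (L_Y/L_Q)/(d_Y/d_Q)² = 1882/(8.20)² = 27.98.

28.0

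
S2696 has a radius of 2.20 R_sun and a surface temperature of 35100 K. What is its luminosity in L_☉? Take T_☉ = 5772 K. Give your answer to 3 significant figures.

L/L_☉ = (R/R_☉)² (T/T_☉)⁴ = (2.20)² × (35100/5772)⁴
       = 4.840 × (6.081)⁴ = 4.840 × 1367 = 6619.

6.62×10^3 L_☉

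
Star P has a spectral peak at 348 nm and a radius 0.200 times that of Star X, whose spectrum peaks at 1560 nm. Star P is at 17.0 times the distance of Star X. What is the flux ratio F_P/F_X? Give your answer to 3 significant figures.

0.0559

Wien's law: T_P/T_X = λ_X/λ_P = 1560/348 = 4.483.
L_P/L_X = (R_P/R_X)²(T_P/T_X)⁴ = (0.200)²(4.483)⁴ = 16.15.
F_P/F_X = (L_P/L_X)/(d_P/d_X)² = 16.15/(17.0)² = 0.05589.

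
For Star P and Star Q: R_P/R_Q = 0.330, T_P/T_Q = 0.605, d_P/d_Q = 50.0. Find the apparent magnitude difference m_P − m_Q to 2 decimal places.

13.08

L_P/L_Q = (0.330)²(0.605)⁴ = 0.01459.
F_P/F_Q = (L_P/L_Q)/(d_P/d_Q)² = 0.01459/2500 = 5.836×10^-6.
m_P − m_Q = −2.5 log₁₀(5.836×10^-6) = 13.08.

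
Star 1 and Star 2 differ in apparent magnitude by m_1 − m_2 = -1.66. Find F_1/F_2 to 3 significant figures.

4.61

F_1/F_2 = 10^(−(m_1 − m_2)/2.5) = 10^(1.66/2.5) = 10^0.664 = 4.613.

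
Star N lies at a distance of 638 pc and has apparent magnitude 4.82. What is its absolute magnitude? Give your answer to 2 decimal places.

-4.20

M = m − 5 log₁₀(d/10 pc) = 4.82 − 5 log₁₀(638/10)
  = 4.82 − 5 × 1.805 = 4.82 − 9.02 = -4.20.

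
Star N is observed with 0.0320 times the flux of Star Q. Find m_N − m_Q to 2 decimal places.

m_N − m_Q = −2.5 log₁₀(F_N/F_Q) = −2.5 log₁₀(0.0320) = −2.5 × (-1.495) = 3.737.

3.74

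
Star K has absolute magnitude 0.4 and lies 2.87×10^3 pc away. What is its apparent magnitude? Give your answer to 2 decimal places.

12.69

m = M + 5 log₁₀(d/10 pc) = 0.4 + 5 log₁₀(2.87×10^3/10)
  = 0.4 + 5 × 2.458 = 0.4 + 12.29 = 12.69.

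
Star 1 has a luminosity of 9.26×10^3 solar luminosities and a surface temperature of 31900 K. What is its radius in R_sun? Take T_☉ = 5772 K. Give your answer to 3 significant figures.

R/R_☉ = √(L/L_☉) / (T/T_☉)² = √(9.26×10^3) / (5.527)²
       = 96.23 / 30.54 = 3.150.

3.15 R_sun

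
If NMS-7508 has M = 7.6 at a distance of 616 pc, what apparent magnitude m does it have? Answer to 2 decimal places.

16.55

m = M + 5 log₁₀(d/10 pc) = 7.6 + 5 log₁₀(616/10)
  = 7.6 + 5 × 1.790 = 7.6 + 8.95 = 16.55.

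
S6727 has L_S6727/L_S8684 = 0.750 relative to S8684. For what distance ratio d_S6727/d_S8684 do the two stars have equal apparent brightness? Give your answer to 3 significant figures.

Equal flux requires L_S6727/d_S6727² = L_S8684/d_S8684², so d_S6727/d_S8684 = √(L_S6727/L_S8684)
= √(0.750) = 0.8660.

0.866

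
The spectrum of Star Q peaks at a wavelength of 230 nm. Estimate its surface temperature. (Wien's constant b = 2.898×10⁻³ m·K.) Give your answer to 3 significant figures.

T = b/λ_max = 2.898×10⁻³ / (230×10⁻⁹) = 1.260×10^4 K.

1.26×10^4 K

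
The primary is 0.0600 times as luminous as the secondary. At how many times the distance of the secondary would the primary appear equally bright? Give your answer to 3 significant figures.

0.245

Equal flux requires L_p/d_p² = L_s/d_s², so d_p/d_s = √(L_p/L_s)
= √(0.0600) = 0.2449.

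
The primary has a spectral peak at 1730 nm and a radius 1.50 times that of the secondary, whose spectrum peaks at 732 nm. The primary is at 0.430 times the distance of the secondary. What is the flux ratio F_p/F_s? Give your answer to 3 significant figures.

Wien's law: T_p/T_s = λ_s/λ_p = 732/1730 = 0.4231.
L_p/L_s = (R_p/R_s)²(T_p/T_s)⁴ = (1.50)²(0.4231)⁴ = 0.07212.
F_p/F_s = (L_p/L_s)/(d_p/d_s)² = 0.07212/(0.430)² = 0.3900.

0.390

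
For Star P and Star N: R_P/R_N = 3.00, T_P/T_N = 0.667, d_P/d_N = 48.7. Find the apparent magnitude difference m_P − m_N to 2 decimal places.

7.81

L_P/L_N = (3.00)²(0.667)⁴ = 1.781.
F_P/F_N = (L_P/L_N)/(d_P/d_N)² = 1.781/2372 = 7.511×10^-4.
m_P − m_N = −2.5 log₁₀(7.511×10^-4) = 7.81.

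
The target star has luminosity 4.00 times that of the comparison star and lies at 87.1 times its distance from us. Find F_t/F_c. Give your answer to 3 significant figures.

F = L/(4πd²), so F_t/F_c = (L_t/L_c) / (d_t/d_c)²
= 4.00 / (87.1)² = 4.00 / 7586 = 5.273×10^-4.

5.27×10^-4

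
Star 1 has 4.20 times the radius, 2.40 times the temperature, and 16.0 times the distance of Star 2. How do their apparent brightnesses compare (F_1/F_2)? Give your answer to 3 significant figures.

2.29

L_1/L_2 = (R_1/R_2)²(T_1/T_2)⁴ = (4.20)² × (2.40)⁴ = 585.3.
F_1/F_2 = (L_1/L_2)/(d_1/d_2)² = 585.3 / (16.0)² = 2.286.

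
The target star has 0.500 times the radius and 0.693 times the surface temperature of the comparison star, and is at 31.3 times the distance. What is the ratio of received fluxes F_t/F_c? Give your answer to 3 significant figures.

L_t/L_c = (R_t/R_c)²(T_t/T_c)⁴ = (0.500)² × (0.693)⁴ = 0.05766.
F_t/F_c = (L_t/L_c)/(d_t/d_c)² = 0.05766 / (31.3)² = 5.886×10^-5.

5.89×10^-5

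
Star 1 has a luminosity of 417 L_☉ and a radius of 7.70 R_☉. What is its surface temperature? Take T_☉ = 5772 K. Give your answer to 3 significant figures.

9.40×10^3 K

T/T_☉ = (L/L_☉)^(1/4) / (R/R_☉)^(1/2)
T = 5772 × (417)^(1/4) / √(7.70) = 5772 × 4.519 / 2.775 = 9400 K.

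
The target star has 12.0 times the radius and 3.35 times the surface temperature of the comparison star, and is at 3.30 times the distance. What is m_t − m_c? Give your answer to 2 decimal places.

-8.05

L_t/L_c = (12.0)²(3.35)⁴ = 1.814×10^4.
F_t/F_c = (L_t/L_c)/(d_t/d_c)² = 1.814×10^4/10.89 = 1665.
m_t − m_c = −2.5 log₁₀(1665) = -8.05.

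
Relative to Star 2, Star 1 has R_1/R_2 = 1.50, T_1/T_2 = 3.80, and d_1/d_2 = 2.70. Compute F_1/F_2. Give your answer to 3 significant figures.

64.4

L_1/L_2 = (R_1/R_2)²(T_1/T_2)⁴ = (1.50)² × (3.80)⁴ = 469.2.
F_1/F_2 = (L_1/L_2)/(d_1/d_2)² = 469.2 / (2.70)² = 64.36.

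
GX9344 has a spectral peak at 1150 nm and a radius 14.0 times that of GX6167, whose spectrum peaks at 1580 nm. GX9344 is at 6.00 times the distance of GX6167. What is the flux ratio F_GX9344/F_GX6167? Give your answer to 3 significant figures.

Wien's law: T_GX9344/T_GX6167 = λ_GX6167/λ_GX9344 = 1580/1150 = 1.374.
L_GX9344/L_GX6167 = (R_GX9344/R_GX6167)²(T_GX9344/T_GX6167)⁴ = (14.0)²(1.374)⁴ = 698.4.
F_GX9344/F_GX6167 = (L_GX9344/L_GX6167)/(d_GX9344/d_GX6167)² = 698.4/(6.00)² = 19.40.

19.4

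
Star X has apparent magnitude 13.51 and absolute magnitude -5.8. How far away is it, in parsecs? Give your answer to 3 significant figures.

7.28×10^4 pc

m − M = 5 log₁₀(d/10 pc)
13.51 − (-5.8) = 19.31 = 5 log₁₀(d/10)
d = 10 × 10^(19.31/5) = 10 × 10^3.862 = 7.278×10^4 pc.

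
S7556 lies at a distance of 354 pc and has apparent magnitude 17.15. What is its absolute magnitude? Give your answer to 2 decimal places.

M = m − 5 log₁₀(d/10 pc) = 17.15 − 5 log₁₀(354/10)
  = 17.15 − 5 × 1.549 = 17.15 − 7.75 = 9.40.

9.40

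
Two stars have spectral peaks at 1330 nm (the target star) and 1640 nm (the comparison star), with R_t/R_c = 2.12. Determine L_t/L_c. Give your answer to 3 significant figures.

Wien's law gives T ∝ 1/λ_max, so T_t/T_c = λ_c/λ_t = 1640/1330 = 1.233.
Then L ∝ R²T⁴ gives L_t/L_c = (2.12)² × (1.233)⁴ = 4.494 × 2.312 = 10.39.

10.4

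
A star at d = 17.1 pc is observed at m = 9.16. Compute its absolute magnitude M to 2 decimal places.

M = m − 5 log₁₀(d/10 pc) = 9.16 − 5 log₁₀(17.1/10)
  = 9.16 − 5 × 0.233 = 9.16 − 1.16 = 8.00.

8.00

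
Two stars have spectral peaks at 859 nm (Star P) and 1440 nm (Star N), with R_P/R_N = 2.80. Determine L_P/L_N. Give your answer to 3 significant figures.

Wien's law gives T ∝ 1/λ_max, so T_P/T_N = λ_N/λ_P = 1440/859 = 1.676.
Then L ∝ R²T⁴ gives L_P/L_N = (2.80)² × (1.676)⁴ = 7.840 × 7.897 = 61.91.

61.9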